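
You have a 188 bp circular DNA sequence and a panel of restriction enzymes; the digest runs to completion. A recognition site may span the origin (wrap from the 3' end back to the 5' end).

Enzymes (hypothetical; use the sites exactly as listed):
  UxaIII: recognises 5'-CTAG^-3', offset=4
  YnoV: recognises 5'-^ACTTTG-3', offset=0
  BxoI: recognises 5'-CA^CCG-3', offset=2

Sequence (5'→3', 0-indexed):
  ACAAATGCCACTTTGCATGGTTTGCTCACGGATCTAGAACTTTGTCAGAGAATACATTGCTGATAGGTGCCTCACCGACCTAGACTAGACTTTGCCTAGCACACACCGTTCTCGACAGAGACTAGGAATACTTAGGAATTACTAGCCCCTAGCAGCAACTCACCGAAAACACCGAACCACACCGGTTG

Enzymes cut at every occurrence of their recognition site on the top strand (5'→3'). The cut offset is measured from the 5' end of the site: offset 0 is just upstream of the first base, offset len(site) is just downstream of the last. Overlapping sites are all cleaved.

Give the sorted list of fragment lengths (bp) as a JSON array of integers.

Per-enzyme occurrences:
  UxaIII (CTAG, off=4): starts [33, 79, 84, 95, 121, 141, 148] → cuts [37, 83, 88, 99, 125, 145, 152]
  YnoV (ACTTTG, off=0): starts [9, 38, 88] → cuts [9, 38, 88]
  BxoI (CACCG, off=2): starts [72, 103, 160, 169, 179] → cuts [74, 105, 162, 171, 181]

All cut coordinates (distinct, sorted): [9, 37, 38, 74, 83, 88, 99, 105, 125, 145, 152, 162, 171, 181]

Fragments:
  9→37: 28 bp
  37→38: 1 bp
  38→74: 36 bp
  74→83: 9 bp
  83→88: 5 bp
  88→99: 11 bp
  99→105: 6 bp
  105→125: 20 bp
  125→145: 20 bp
  145→152: 7 bp
  152→162: 10 bp
  162→171: 9 bp
  171→181: 10 bp
  181→9 (wrap): 188-181+9 = 16 bp

[1,5,6,7,9,9,10,10,11,16,20,20,28,36]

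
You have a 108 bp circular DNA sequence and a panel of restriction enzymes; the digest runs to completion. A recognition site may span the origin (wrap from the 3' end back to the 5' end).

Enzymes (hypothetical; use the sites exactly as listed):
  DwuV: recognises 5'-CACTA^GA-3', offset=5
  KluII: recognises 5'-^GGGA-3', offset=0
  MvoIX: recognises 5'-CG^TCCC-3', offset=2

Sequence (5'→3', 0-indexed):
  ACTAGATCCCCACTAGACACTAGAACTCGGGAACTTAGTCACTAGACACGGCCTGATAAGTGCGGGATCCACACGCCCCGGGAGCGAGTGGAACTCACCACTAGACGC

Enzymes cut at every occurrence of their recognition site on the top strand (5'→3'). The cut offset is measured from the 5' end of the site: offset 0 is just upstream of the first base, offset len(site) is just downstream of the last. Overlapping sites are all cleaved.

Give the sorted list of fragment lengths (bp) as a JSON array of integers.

[6,7,9,11,16,16,19,24]

Scan for sites:
  DwuV (CACTAGA, off=5): starts [10, 17, 39, 98, 107] → cuts [4, 15, 22, 44, 103]
  KluII (GGGA, off=0): starts [28, 63, 79] → cuts [28, 63, 79]
  MvoIX (CGTCCC, off=2): no sites

All cut coordinates (distinct, sorted): [4, 15, 22, 28, 44, 63, 79, 103]

Fragment lengths:
  4→15: 11 bp
  15→22: 7 bp
  22→28: 6 bp
  28→44: 16 bp
  44→63: 19 bp
  63→79: 16 bp
  79→103: 24 bp
  103→4 (wrap): 108-103+4 = 9 bp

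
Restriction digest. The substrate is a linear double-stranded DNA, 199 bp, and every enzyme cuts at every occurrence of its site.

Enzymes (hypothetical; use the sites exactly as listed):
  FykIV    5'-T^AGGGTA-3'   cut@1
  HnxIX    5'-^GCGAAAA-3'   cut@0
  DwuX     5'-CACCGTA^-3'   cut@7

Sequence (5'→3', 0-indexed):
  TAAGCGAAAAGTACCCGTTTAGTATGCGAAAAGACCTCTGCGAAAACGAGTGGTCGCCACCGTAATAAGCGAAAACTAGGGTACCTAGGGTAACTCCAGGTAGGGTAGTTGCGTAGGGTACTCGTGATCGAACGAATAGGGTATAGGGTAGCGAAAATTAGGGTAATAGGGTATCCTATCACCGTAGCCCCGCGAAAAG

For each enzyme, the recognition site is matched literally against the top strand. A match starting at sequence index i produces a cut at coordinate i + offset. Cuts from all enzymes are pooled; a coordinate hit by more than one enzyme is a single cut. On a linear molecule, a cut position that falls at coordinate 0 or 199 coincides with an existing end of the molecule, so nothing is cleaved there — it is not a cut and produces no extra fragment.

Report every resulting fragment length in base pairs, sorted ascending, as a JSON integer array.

Per-enzyme occurrences:
  FykIV (TAGGGTA, off=1): starts [76, 85, 100, 113, 136, 143, 158, 166] → cuts [77, 86, 101, 114, 137, 144, 159, 167]
  HnxIX (GCGAAAA, off=0): starts [3, 25, 39, 68, 150, 191] → cuts [3, 25, 39, 68, 150, 191]
  DwuX (CACCGTA, off=7): starts [57, 179] → cuts [64, 186]

Pooled cuts: [3, 25, 39, 64, 68, 77, 86, 101, 114, 137, 144, 150, 159, 167, 186, 191]

Fragment lengths:
  [0,3): 3 bp
  [3,25): 22 bp
  [25,39): 14 bp
  [39,64): 25 bp
  [64,68): 4 bp
  [68,77): 9 bp
  [77,86): 9 bp
  [86,101): 15 bp
  [101,114): 13 bp
  [114,137): 23 bp
  [137,144): 7 bp
  [144,150): 6 bp
  [150,159): 9 bp
  [159,167): 8 bp
  [167,186): 19 bp
  [186,191): 5 bp
  [191,199): 8 bp

[3,4,5,6,7,8,8,9,9,9,13,14,15,19,22,23,25]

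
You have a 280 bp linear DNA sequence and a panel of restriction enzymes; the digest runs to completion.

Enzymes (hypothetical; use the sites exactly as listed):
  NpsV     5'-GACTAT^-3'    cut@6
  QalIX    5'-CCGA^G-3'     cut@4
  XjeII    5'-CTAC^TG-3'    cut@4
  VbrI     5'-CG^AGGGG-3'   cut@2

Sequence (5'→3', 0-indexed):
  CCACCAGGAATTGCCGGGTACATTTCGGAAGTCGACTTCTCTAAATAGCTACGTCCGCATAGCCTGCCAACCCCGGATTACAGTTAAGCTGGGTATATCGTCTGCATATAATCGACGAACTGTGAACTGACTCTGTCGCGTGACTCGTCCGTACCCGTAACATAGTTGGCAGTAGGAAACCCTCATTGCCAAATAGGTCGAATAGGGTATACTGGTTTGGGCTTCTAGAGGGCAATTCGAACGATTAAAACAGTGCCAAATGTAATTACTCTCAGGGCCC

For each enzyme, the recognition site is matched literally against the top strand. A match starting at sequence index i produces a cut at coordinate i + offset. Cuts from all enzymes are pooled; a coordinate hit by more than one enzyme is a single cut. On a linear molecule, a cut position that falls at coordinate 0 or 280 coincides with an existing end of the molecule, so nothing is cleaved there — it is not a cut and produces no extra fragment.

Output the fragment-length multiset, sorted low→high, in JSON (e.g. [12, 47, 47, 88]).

[280]

Scan for sites:
  NpsV (GACTAT, off=6): no sites
  QalIX (CCGAG, off=4): no sites
  XjeII (CTACTG, off=4): no sites
  VbrI (CGAGGGG, off=2): no sites

Pooled cuts: ∅

Fragment lengths:
  no cuts → one linear fragment of 280 bp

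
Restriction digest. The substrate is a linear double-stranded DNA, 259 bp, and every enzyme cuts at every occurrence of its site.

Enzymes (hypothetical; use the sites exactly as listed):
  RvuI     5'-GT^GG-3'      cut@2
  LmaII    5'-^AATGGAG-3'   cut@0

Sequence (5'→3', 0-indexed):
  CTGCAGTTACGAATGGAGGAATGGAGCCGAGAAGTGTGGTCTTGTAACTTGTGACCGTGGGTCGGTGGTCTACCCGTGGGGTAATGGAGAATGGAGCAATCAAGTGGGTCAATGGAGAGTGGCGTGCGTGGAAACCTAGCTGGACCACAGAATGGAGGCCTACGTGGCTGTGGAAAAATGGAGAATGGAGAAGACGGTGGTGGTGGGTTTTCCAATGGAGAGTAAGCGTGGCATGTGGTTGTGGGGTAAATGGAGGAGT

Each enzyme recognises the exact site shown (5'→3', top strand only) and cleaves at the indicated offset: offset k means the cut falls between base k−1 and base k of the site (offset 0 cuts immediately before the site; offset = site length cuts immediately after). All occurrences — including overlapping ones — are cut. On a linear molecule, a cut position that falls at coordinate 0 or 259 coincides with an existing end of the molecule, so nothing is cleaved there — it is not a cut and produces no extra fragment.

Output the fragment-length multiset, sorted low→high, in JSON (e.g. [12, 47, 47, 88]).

[3,3,5,5,5,6,6,6,7,7,7,8,8,9,9,10,11,11,11,15,15,16,16,18,21,21]

Scan for sites:
  RvuI (GTGG, off=2): starts [35, 56, 64, 75, 103, 118, 127, 163, 169, 196, 199, 202, 227, 234, 240] → cuts [37, 58, 66, 77, 105, 120, 129, 165, 171, 198, 201, 204, 229, 236, 242]
  LmaII (AATGGAG, off=0): starts [11, 19, 82, 89, 110, 150, 176, 183, 213, 248] → cuts [11, 19, 82, 89, 110, 150, 176, 183, 213, 248]

Pooled cuts: [11, 19, 37, 58, 66, 77, 82, 89, 105, 110, 120, 129, 150, 165, 171, 176, 183, 198, 201, 204, 213, 229, 236, 242, 248]

Fragment lengths:
  [0,11): 11 bp
  [11,19): 8 bp
  [19,37): 18 bp
  [37,58): 21 bp
  [58,66): 8 bp
  [66,77): 11 bp
  [77,82): 5 bp
  [82,89): 7 bp
  [89,105): 16 bp
  [105,110): 5 bp
  [110,120): 10 bp
  [120,129): 9 bp
  [129,150): 21 bp
  [150,165): 15 bp
  [165,171): 6 bp
  [171,176): 5 bp
  [176,183): 7 bp
  [183,198): 15 bp
  [198,201): 3 bp
  [201,204): 3 bp
  [204,213): 9 bp
  [213,229): 16 bp
  [229,236): 7 bp
  [236,242): 6 bp
  [242,248): 6 bp
  [248,259): 11 bp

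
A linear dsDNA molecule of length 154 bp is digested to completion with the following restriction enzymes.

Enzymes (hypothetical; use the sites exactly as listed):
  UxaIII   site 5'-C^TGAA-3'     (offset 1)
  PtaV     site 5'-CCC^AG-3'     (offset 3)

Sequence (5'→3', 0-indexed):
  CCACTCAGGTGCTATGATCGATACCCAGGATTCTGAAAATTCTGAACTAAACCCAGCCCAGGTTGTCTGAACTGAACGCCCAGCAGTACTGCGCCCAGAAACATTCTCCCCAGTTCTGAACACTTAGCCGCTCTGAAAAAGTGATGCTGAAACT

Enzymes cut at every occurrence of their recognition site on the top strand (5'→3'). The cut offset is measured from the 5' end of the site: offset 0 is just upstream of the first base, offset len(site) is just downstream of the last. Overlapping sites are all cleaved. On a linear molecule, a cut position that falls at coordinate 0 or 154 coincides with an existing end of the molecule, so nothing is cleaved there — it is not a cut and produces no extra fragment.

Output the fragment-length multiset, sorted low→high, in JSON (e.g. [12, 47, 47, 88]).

[5,5,5,7,7,8,9,9,12,14,15,15,17,26]

Per-enzyme occurrences:
  UxaIII (CTGAA, off=1): starts [32, 41, 66, 71, 115, 132, 146] → cuts [33, 42, 67, 72, 116, 133, 147]
  PtaV (CCCAG, off=3): starts [23, 51, 56, 78, 93, 108] → cuts [26, 54, 59, 81, 96, 111]

All cut coordinates (distinct, sorted): [26, 33, 42, 54, 59, 67, 72, 81, 96, 111, 116, 133, 147]

Fragment lengths:
  [0,26): 26 bp
  [26,33): 7 bp
  [33,42): 9 bp
  [42,54): 12 bp
  [54,59): 5 bp
  [59,67): 8 bp
  [67,72): 5 bp
  [72,81): 9 bp
  [81,96): 15 bp
  [96,111): 15 bp
  [111,116): 5 bp
  [116,133): 17 bp
  [133,147): 14 bp
  [147,154): 7 bp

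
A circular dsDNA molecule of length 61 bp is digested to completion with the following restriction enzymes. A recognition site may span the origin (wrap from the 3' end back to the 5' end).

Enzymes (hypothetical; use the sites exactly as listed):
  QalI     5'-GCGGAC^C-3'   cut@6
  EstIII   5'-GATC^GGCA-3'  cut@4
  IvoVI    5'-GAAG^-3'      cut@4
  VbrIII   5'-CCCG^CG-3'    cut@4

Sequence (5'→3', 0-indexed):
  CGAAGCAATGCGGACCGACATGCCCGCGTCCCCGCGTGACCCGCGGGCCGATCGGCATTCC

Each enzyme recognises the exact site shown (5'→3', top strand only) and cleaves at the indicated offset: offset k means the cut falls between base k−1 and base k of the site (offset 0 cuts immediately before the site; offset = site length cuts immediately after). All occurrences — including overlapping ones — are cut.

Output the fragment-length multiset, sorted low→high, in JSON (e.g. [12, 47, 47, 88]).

Site scan:
  QalI (GCGGACC, off=6): starts [9] → cuts [15]
  EstIII (GATCGGCA, off=4): starts [49] → cuts [53]
  IvoVI (GAAG, off=4): starts [1] → cuts [5]
  VbrIII (CCCGCG, off=4): starts [22, 30, 39] → cuts [26, 34, 43]

All cut coordinates (distinct, sorted): [5, 15, 26, 34, 43, 53]

Fragments:
  5→15: 10 bp
  15→26: 11 bp
  26→34: 8 bp
  34→43: 9 bp
  43→53: 10 bp
  53→5 (wrap): 61-53+5 = 13 bp

[8,9,10,10,11,13]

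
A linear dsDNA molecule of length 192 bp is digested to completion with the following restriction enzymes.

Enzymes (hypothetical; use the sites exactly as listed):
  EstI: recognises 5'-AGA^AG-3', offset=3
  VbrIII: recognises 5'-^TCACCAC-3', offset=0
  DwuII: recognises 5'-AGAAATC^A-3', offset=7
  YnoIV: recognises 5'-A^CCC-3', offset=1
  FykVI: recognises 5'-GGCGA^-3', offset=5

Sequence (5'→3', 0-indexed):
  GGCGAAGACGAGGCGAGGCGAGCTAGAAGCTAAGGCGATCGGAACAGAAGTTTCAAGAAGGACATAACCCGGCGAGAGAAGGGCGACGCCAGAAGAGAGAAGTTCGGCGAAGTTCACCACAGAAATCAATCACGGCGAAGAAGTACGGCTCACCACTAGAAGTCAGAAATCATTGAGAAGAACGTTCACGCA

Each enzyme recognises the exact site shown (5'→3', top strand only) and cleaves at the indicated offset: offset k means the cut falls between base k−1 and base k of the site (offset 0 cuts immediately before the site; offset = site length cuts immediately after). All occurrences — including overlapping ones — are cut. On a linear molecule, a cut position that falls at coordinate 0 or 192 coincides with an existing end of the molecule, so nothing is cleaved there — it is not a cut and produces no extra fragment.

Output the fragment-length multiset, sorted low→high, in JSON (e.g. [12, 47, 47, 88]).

Site scan:
  EstI AGAAG/3: at [24, 45, 55, 76, 90, 97, 138, 157, 175] ⇒ [27, 48, 58, 79, 93, 100, 141, 160, 178]
  VbrIII TCACCAC/0: at [113, 149] ⇒ [113, 149]
  DwuII AGAAATCA/7: at [120, 164] ⇒ [127, 171]
  YnoIV ACCC/1: at [66] ⇒ [67]
  FykVI GGCGA/5: at [0, 11, 16, 33, 70, 81, 105, 133] ⇒ [5, 16, 21, 38, 75, 86, 110, 138]

All cut coordinates (distinct, sorted): [5, 16, 21, 27, 38, 48, 58, 67, 75, 79, 86, 93, 100, 110, 113, 127, 138, 141, 149, 160, 171, 178]

Fragment lengths:
  [0,5): 5 bp
  [5,16): 11 bp
  [16,21): 5 bp
  [21,27): 6 bp
  [27,38): 11 bp
  [38,48): 10 bp
  [48,58): 10 bp
  [58,67): 9 bp
  [67,75): 8 bp
  [75,79): 4 bp
  [79,86): 7 bp
  [86,93): 7 bp
  [93,100): 7 bp
  [100,110): 10 bp
  [110,113): 3 bp
  [113,127): 14 bp
  [127,138): 11 bp
  [138,141): 3 bp
  [141,149): 8 bp
  [149,160): 11 bp
  [160,171): 11 bp
  [171,178): 7 bp
  [178,192): 14 bp

[3,3,4,5,5,6,7,7,7,7,8,8,9,10,10,10,11,11,11,11,11,14,14]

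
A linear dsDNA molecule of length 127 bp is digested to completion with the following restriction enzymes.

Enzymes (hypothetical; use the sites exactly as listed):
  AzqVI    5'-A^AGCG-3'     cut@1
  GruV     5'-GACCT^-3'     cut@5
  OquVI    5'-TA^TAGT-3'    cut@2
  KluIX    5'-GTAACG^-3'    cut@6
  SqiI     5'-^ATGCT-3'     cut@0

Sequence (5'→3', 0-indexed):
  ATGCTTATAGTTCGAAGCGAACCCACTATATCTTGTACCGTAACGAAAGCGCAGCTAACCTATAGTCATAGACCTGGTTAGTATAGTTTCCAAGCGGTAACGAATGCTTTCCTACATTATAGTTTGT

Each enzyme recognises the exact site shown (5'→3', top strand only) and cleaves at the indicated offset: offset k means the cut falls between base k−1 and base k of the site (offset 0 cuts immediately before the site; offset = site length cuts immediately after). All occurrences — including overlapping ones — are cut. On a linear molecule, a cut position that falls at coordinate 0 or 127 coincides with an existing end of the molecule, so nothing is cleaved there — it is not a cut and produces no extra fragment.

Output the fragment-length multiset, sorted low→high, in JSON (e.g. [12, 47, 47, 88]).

Scan for sites:
  AzqVI (AAGCG, off=1): starts [14, 46, 91] → cuts [15, 47, 92]
  GruV (GACCT, off=5): starts [70] → cuts [75]
  OquVI (TATAGT, off=2): starts [5, 60, 81, 117] → cuts [7, 62, 83, 119]
  KluIX (GTAACG, off=6): starts [39, 96] → cuts [45, 102]
  SqiI (ATGCT, off=0): starts [0, 103] → cuts [103] (position 0 is a terminus of the linear molecule — no cut)

Pooled cuts: [7, 15, 45, 47, 62, 75, 83, 92, 102, 103, 119]

Fragments:
  [0,7): 7 bp
  [7,15): 8 bp
  [15,45): 30 bp
  [45,47): 2 bp
  [47,62): 15 bp
  [62,75): 13 bp
  [75,83): 8 bp
  [83,92): 9 bp
  [92,102): 10 bp
  [102,103): 1 bp
  [103,119): 16 bp
  [119,127): 8 bp

[1,2,7,8,8,8,9,10,13,15,16,30]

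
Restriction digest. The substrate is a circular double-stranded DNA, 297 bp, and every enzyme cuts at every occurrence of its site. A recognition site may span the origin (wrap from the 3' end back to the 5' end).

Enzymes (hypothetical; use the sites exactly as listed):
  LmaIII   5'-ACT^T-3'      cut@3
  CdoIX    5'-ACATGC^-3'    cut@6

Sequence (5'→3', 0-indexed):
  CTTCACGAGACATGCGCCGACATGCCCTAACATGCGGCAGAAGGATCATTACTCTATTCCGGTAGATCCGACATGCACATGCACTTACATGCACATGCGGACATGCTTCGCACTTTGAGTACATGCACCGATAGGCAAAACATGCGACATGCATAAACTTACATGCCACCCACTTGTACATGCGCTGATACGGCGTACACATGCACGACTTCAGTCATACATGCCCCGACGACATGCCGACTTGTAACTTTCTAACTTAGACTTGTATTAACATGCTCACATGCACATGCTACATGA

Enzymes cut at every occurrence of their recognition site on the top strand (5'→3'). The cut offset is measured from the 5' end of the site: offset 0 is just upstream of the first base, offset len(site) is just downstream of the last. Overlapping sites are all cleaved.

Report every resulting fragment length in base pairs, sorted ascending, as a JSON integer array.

[3,5,6,6,6,6,6,7,7,7,7,7,8,8,8,8,8,9,9,10,10,12,13,13,13,14,19,21,41]

Scan for sites:
  LmaIII (ACTT, off=3): starts [82, 111, 156, 171, 207, 239, 246, 254, 260, 296] → cuts [2, 85, 114, 159, 174, 210, 242, 249, 257, 263]
  CdoIX (ACATGC, off=6): starts [9, 19, 29, 70, 76, 86, 92, 100, 120, 139, 146, 160, 177, 198, 218, 231, 270, 278, 284] → cuts [15, 25, 35, 76, 82, 92, 98, 106, 126, 145, 152, 166, 183, 204, 224, 237, 276, 284, 290]

Pooled cuts: [2, 15, 25, 35, 76, 82, 85, 92, 98, 106, 114, 126, 145, 152, 159, 166, 174, 183, 204, 210, 224, 237, 242, 249, 257, 263, 276, 284, 290]

Fragment lengths:
  2→15: 13 bp
  15→25: 10 bp
  25→35: 10 bp
  35→76: 41 bp
  76→82: 6 bp
  82→85: 3 bp
  85→92: 7 bp
  92→98: 6 bp
  98→106: 8 bp
  106→114: 8 bp
  114→126: 12 bp
  126→145: 19 bp
  145→152: 7 bp
  152→159: 7 bp
  159→166: 7 bp
  166→174: 8 bp
  174→183: 9 bp
  183→204: 21 bp
  204→210: 6 bp
  210→224: 14 bp
  224→237: 13 bp
  237→242: 5 bp
  242→249: 7 bp
  249→257: 8 bp
  257→263: 6 bp
  263→276: 13 bp
  276→284: 8 bp
  284→290: 6 bp
  290→2 (wrap): 297-290+2 = 9 bp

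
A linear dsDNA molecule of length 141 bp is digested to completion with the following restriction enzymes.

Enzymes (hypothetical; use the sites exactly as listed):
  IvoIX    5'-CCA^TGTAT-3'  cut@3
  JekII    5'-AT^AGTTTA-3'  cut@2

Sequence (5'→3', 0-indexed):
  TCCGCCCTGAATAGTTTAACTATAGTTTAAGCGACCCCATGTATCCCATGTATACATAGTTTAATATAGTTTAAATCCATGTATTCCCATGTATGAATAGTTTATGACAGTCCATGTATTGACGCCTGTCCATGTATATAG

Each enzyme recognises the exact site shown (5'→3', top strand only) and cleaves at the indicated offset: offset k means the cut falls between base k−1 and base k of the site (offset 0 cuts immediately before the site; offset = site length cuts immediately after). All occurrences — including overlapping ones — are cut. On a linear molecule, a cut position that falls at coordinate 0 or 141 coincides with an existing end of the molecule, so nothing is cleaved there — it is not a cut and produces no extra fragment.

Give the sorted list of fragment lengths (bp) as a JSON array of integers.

[9,9,9,9,10,10,11,12,12,16,16,18]

Per-enzyme occurrences:
  IvoIX CCATGTAT/3: at [36, 45, 76, 86, 111, 129] ⇒ [39, 48, 79, 89, 114, 132]
  JekII ATAGTTTA/2: at [10, 21, 55, 65, 96] ⇒ [12, 23, 57, 67, 98]

Pooled cuts: [12, 23, 39, 48, 57, 67, 79, 89, 98, 114, 132]

Fragment lengths:
  [0,12): 12 bp
  [12,23): 11 bp
  [23,39): 16 bp
  [39,48): 9 bp
  [48,57): 9 bp
  [57,67): 10 bp
  [67,79): 12 bp
  [79,89): 10 bp
  [89,98): 9 bp
  [98,114): 16 bp
  [114,132): 18 bp
  [132,141): 9 bp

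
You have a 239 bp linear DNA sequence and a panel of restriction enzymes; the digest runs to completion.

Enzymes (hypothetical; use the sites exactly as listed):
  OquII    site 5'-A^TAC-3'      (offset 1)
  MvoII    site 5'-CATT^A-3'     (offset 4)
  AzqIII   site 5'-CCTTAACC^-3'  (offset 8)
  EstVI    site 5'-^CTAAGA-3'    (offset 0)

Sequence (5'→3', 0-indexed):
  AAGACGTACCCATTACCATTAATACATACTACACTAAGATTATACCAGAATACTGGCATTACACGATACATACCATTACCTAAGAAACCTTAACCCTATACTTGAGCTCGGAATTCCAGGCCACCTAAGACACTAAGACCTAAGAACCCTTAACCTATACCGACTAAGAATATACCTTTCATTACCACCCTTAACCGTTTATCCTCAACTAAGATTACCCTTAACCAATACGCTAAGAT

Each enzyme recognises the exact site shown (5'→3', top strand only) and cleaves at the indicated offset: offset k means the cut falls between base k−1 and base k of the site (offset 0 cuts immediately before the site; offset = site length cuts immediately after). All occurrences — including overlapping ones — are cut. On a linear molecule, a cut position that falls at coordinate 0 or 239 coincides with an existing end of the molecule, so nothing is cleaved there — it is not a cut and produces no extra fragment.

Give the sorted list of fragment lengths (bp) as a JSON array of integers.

Per-enzyme occurrences:
  OquII ATAC/1: at [21, 25, 41, 49, 65, 69, 97, 156, 171, 227] ⇒ [22, 26, 42, 50, 66, 70, 98, 157, 172, 228]
  MvoII CATTA/4: at [10, 16, 56, 73, 179] ⇒ [14, 20, 60, 77, 183]
  AzqIII CCTTAACC/8: at [87, 147, 188, 218] ⇒ [95, 155, 196, 226]
  EstVI CTAAGA/0: at [33, 79, 124, 132, 139, 163, 208, 232] ⇒ [33, 79, 124, 132, 139, 163, 208, 232]

All cut coordinates (distinct, sorted): [14, 20, 22, 26, 33, 42, 50, 60, 66, 70, 77, 79, 95, 98, 124, 132, 139, 155, 157, 163, 172, 183, 196, 208, 226, 228, 232]

Fragment lengths:
  [0,14): 14 bp
  [14,20): 6 bp
  [20,22): 2 bp
  [22,26): 4 bp
  [26,33): 7 bp
  [33,42): 9 bp
  [42,50): 8 bp
  [50,60): 10 bp
  [60,66): 6 bp
  [66,70): 4 bp
  [70,77): 7 bp
  [77,79): 2 bp
  [79,95): 16 bp
  [95,98): 3 bp
  [98,124): 26 bp
  [124,132): 8 bp
  [132,139): 7 bp
  [139,155): 16 bp
  [155,157): 2 bp
  [157,163): 6 bp
  [163,172): 9 bp
  [172,183): 11 bp
  [183,196): 13 bp
  [196,208): 12 bp
  [208,226): 18 bp
  [226,228): 2 bp
  [228,232): 4 bp
  [232,239): 7 bp

[2,2,2,2,3,4,4,4,6,6,6,7,7,7,7,8,8,9,9,10,11,12,13,14,16,16,18,26]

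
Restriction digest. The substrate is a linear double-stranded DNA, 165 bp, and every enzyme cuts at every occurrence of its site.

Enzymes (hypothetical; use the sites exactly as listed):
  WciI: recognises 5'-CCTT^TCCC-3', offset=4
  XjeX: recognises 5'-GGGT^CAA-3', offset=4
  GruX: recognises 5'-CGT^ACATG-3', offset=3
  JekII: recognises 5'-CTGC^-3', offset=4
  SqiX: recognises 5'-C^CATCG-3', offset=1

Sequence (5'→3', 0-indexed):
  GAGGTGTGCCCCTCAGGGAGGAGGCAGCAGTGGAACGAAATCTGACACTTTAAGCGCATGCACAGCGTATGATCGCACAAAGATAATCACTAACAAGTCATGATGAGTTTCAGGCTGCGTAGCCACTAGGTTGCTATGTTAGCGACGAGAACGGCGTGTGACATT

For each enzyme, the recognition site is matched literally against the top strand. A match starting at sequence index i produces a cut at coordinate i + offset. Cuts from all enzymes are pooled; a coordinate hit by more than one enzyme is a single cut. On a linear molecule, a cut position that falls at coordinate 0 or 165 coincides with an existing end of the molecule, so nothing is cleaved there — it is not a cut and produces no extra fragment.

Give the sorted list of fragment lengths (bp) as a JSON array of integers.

[47,118]

Per-enzyme occurrences:
  WciI (CCTTTCCC, off=4): no sites
  XjeX (GGGTCAA, off=4): no sites
  GruX (CGTACATG, off=3): no sites
  JekII (CTGC, off=4): starts [114] → cuts [118]
  SqiX (CCATCG, off=1): no sites

All cut coordinates (distinct, sorted): [118]

Fragment lengths:
  [0,118): 118 bp
  [118,165): 47 bp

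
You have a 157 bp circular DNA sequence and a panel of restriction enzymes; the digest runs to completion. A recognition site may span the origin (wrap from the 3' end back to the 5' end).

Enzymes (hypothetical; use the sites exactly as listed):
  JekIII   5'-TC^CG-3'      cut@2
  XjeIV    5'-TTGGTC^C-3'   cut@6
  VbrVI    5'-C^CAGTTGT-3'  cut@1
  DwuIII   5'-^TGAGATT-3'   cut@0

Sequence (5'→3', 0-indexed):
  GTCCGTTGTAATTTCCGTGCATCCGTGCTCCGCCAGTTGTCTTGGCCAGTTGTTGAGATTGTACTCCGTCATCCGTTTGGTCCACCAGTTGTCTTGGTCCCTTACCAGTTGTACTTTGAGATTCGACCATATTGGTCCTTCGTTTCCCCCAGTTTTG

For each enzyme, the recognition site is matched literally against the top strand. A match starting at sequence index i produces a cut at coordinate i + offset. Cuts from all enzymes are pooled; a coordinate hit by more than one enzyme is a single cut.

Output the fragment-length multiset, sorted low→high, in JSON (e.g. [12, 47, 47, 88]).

Scan for sites:
  JekIII TCCG/2: at [1, 13, 21, 28, 64, 71] ⇒ [3, 15, 23, 30, 66, 73]
  XjeIV TTGGTCC/6: at [76, 93, 131, 154] ⇒ [3, 82, 99, 137]
  VbrVI CCAGTTGT/1: at [32, 45, 84, 104] ⇒ [33, 46, 85, 105]
  DwuIII TGAGATT/0: at [53, 116] ⇒ [53, 116]

Pooled cuts: [3, 15, 23, 30, 33, 46, 53, 66, 73, 82, 85, 99, 105, 116, 137]

Fragments:
  3→15: 12 bp
  15→23: 8 bp
  23→30: 7 bp
  30→33: 3 bp
  33→46: 13 bp
  46→53: 7 bp
  53→66: 13 bp
  66→73: 7 bp
  73→82: 9 bp
  82→85: 3 bp
  85→99: 14 bp
  99→105: 6 bp
  105→116: 11 bp
  116→137: 21 bp
  137→3 (wrap): 157-137+3 = 23 bp

[3,3,6,7,7,7,8,9,11,12,13,13,14,21,23]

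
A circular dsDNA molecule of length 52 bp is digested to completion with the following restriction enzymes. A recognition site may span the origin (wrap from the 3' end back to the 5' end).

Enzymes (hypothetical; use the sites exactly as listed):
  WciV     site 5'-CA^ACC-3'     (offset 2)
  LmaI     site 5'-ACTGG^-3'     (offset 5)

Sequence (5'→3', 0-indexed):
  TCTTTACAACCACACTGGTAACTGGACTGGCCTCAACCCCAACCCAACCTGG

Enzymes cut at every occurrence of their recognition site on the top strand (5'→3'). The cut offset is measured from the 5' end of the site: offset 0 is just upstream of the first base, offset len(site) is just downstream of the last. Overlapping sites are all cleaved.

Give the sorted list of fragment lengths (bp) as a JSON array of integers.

Scan for sites:
  WciV CAACC/2: at [6, 33, 39, 44] ⇒ [8, 35, 41, 46]
  LmaI ACTGG/5: at [13, 20, 25] ⇒ [18, 25, 30]

Pooled cuts: [8, 18, 25, 30, 35, 41, 46]

Fragments:
  8→18: 10 bp
  18→25: 7 bp
  25→30: 5 bp
  30→35: 5 bp
  35→41: 6 bp
  41→46: 5 bp
  46→8 (wrap): 52-46+8 = 14 bp

[5,5,5,6,7,10,14]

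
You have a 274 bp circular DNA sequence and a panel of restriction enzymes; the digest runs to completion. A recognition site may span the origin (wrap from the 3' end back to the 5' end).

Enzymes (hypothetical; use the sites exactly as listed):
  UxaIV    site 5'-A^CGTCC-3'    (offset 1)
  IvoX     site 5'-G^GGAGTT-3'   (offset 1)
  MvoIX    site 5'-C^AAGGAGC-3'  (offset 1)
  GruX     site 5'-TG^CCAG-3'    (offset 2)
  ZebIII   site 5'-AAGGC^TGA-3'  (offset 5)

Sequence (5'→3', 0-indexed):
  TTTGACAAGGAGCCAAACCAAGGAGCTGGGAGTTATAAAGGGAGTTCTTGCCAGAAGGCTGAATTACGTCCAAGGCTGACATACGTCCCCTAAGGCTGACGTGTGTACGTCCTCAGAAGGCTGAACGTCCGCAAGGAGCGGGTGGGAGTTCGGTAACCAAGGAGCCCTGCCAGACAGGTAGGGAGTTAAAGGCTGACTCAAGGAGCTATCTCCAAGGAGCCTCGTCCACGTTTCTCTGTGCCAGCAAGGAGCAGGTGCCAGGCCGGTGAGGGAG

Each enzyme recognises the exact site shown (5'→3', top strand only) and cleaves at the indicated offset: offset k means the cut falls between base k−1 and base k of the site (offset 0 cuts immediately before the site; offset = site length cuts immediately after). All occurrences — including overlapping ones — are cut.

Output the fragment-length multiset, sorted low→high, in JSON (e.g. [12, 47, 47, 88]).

Scan for sites:
  UxaIV (ACGTCC, off=1): starts [65, 82, 106, 124] → cuts [66, 83, 107, 125]
  IvoX (GGGAGTT, off=1): starts [27, 39, 143, 180, 269] → cuts [28, 40, 144, 181, 270]
  MvoIX (CAAGGAGC, off=1): starts [5, 18, 131, 157, 198, 212, 244] → cuts [6, 19, 132, 158, 199, 213, 245]
  GruX (TGCCAG, off=2): starts [48, 167, 238, 255] → cuts [50, 169, 240, 257]
  ZebIII (AAGGCTGA, off=5): starts [54, 71, 91, 116, 188] → cuts [59, 76, 96, 121, 193]

Pooled cuts: [6, 19, 28, 40, 50, 59, 66, 76, 83, 96, 107, 121, 125, 132, 144, 158, 169, 181, 193, 199, 213, 240, 245, 257, 270]

Fragment lengths:
  6→19: 13 bp
  19→28: 9 bp
  28→40: 12 bp
  40→50: 10 bp
  50→59: 9 bp
  59→66: 7 bp
  66→76: 10 bp
  76→83: 7 bp
  83→96: 13 bp
  96→107: 11 bp
  107→121: 14 bp
  121→125: 4 bp
  125→132: 7 bp
  132→144: 12 bp
  144→158: 14 bp
  158→169: 11 bp
  169→181: 12 bp
  181→193: 12 bp
  193→199: 6 bp
  199→213: 14 bp
  213→240: 27 bp
  240→245: 5 bp
  245→257: 12 bp
  257→270: 13 bp
  270→6 (wrap): 274-270+6 = 10 bp

[4,5,6,7,7,7,9,9,10,10,10,11,11,12,12,12,12,12,13,13,13,14,14,14,27]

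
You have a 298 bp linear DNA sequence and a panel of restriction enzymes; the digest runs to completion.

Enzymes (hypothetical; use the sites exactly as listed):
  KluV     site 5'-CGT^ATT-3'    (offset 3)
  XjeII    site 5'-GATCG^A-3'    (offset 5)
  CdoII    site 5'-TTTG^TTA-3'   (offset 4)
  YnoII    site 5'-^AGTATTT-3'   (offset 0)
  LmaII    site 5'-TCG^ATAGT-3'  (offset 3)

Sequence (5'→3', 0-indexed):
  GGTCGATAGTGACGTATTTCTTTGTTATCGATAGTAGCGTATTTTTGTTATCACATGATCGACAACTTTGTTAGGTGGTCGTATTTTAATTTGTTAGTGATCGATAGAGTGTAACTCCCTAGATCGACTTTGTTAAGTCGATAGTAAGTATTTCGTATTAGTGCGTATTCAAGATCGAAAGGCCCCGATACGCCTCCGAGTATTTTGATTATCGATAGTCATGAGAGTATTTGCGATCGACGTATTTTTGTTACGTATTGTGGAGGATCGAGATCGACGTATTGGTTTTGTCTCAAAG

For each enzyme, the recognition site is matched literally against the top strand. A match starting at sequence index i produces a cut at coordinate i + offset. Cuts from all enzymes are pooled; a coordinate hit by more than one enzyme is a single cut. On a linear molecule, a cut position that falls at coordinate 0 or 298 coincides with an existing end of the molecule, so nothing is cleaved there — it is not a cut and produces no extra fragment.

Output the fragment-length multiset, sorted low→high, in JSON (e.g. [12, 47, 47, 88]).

Scan for sites:
  KluV (CGTATT, off=3): starts [12, 37, 79, 153, 163, 240, 253, 277] → cuts [15, 40, 82, 156, 166, 243, 256, 280]
  XjeII (GATCGA, off=5): starts [56, 98, 121, 172, 234, 265, 271] → cuts [61, 103, 126, 177, 239, 270, 276]
  CdoII (TTTGTTA, off=4): starts [20, 43, 66, 89, 128, 246] → cuts [24, 47, 70, 93, 132, 250]
  YnoII (AGTATTT, off=0): starts [146, 198, 225] → cuts [146, 198, 225]
  LmaII (TCGATAGT, off=3): starts [2, 27, 137, 211] → cuts [5, 30, 140, 214]

All cut coordinates (distinct, sorted): [5, 15, 24, 30, 40, 47, 61, 70, 82, 93, 103, 126, 132, 140, 146, 156, 166, 177, 198, 214, 225, 239, 243, 250, 256, 270, 276, 280]

Fragment lengths:
  [0,5): 5 bp
  [5,15): 10 bp
  [15,24): 9 bp
  [24,30): 6 bp
  [30,40): 10 bp
  [40,47): 7 bp
  [47,61): 14 bp
  [61,70): 9 bp
  [70,82): 12 bp
  [82,93): 11 bp
  [93,103): 10 bp
  [103,126): 23 bp
  [126,132): 6 bp
  [132,140): 8 bp
  [140,146): 6 bp
  [146,156): 10 bp
  [156,166): 10 bp
  [166,177): 11 bp
  [177,198): 21 bp
  [198,214): 16 bp
  [214,225): 11 bp
  [225,239): 14 bp
  [239,243): 4 bp
  [243,250): 7 bp
  [250,256): 6 bp
  [256,270): 14 bp
  [270,276): 6 bp
  [276,280): 4 bp
  [280,298): 18 bp

[4,4,5,6,6,6,6,6,7,7,8,9,9,10,10,10,10,10,11,11,11,12,14,14,14,16,18,21,23]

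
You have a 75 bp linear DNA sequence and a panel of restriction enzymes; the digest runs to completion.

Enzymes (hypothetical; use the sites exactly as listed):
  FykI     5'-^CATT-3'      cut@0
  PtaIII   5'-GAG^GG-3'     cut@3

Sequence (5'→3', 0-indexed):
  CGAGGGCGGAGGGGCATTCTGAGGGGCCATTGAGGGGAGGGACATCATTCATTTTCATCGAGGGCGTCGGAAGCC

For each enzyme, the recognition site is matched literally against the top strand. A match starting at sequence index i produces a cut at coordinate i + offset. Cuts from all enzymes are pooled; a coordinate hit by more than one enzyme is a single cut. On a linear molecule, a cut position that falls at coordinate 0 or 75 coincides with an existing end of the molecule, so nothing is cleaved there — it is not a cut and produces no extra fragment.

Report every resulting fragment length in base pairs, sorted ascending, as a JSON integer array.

[3,4,4,4,5,6,7,7,9,13,13]

Scan for sites:
  FykI CATT/0: at [14, 27, 45, 49] ⇒ [14, 27, 45, 49]
  PtaIII GAGGG/3: at [1, 8, 20, 31, 36, 59] ⇒ [4, 11, 23, 34, 39, 62]

Pooled cuts: [4, 11, 14, 23, 27, 34, 39, 45, 49, 62]

Fragments:
  [0,4): 4 bp
  [4,11): 7 bp
  [11,14): 3 bp
  [14,23): 9 bp
  [23,27): 4 bp
  [27,34): 7 bp
  [34,39): 5 bp
  [39,45): 6 bp
  [45,49): 4 bp
  [49,62): 13 bp
  [62,75): 13 bp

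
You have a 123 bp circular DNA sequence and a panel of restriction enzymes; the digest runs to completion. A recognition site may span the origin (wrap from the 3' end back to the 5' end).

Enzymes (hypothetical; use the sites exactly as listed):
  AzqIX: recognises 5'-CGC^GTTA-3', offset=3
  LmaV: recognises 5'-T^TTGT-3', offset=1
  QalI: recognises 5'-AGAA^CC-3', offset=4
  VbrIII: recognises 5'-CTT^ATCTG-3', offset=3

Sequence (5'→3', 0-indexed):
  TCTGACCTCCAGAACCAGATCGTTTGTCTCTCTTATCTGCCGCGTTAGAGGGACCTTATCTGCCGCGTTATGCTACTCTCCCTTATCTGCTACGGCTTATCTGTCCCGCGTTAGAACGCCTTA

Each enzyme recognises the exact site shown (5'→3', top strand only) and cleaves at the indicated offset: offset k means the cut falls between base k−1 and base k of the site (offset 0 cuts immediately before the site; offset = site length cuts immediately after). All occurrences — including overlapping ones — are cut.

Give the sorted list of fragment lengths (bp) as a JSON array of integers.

[9,9,9,11,11,13,14,14,15,18]

Scan for sites:
  AzqIX (CGCGTTA, off=3): starts [40, 63, 106] → cuts [43, 66, 109]
  LmaV (TTTGT, off=1): starts [22] → cuts [23]
  QalI (AGAACC, off=4): starts [10] → cuts [14]
  VbrIII (CTTATCTG, off=3): starts [31, 54, 81, 95, 119] → cuts [34, 57, 84, 98, 122]

Pooled cuts: [14, 23, 34, 43, 57, 66, 84, 98, 109, 122]

Fragments:
  14→23: 9 bp
  23→34: 11 bp
  34→43: 9 bp
  43→57: 14 bp
  57→66: 9 bp
  66→84: 18 bp
  84→98: 14 bp
  98→109: 11 bp
  109→122: 13 bp
  122→14 (wrap): 123-122+14 = 15 bp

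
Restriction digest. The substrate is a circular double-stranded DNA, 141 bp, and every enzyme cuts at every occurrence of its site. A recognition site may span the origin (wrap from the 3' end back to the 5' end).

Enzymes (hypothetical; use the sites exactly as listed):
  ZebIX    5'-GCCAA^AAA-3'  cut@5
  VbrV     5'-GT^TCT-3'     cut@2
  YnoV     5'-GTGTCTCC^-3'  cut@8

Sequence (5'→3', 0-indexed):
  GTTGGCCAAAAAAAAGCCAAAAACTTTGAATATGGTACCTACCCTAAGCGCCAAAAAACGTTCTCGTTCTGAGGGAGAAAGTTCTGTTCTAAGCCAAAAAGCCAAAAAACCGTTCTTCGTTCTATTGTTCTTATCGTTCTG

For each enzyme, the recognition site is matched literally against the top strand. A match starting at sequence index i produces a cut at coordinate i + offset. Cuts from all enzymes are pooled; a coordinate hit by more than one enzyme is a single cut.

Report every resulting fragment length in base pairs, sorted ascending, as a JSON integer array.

[5,6,7,7,8,8,8,9,10,11,13,15,34]

Site scan:
  ZebIX GCCAAAAA/5: at [4, 15, 49, 92, 100] ⇒ [9, 20, 54, 97, 105]
  VbrV GTTCT/2: at [59, 65, 80, 85, 111, 118, 126, 135] ⇒ [61, 67, 82, 87, 113, 120, 128, 137]
  YnoV (GTGTCTCC, off=8): no sites

All cut coordinates (distinct, sorted): [9, 20, 54, 61, 67, 82, 87, 97, 105, 113, 120, 128, 137]

Fragments:
  9→20: 11 bp
  20→54: 34 bp
  54→61: 7 bp
  61→67: 6 bp
  67→82: 15 bp
  82→87: 5 bp
  87→97: 10 bp
  97→105: 8 bp
  105→113: 8 bp
  113→120: 7 bp
  120→128: 8 bp
  128→137: 9 bp
  137→9 (wrap): 141-137+9 = 13 bp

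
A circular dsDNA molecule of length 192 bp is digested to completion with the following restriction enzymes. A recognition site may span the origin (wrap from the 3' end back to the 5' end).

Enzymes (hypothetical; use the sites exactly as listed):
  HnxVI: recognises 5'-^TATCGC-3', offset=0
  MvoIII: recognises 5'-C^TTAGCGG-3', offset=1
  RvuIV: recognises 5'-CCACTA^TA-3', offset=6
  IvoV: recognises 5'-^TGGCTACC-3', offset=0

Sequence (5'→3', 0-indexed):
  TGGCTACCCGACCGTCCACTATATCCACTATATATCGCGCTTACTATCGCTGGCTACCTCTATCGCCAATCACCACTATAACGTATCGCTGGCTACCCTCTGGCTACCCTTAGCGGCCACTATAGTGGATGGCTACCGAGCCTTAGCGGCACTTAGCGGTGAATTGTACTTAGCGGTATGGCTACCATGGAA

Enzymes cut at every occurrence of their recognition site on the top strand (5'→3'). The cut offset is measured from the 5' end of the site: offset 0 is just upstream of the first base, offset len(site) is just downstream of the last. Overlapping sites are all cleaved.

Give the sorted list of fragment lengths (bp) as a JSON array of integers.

[2,5,6,6,7,9,9,9,10,10,11,12,13,13,14,17,18,21]

Scan for sites:
  HnxVI TATCGC/0: at [32, 44, 60, 83] ⇒ [32, 44, 60, 83]
  MvoIII CTTAGCGG/1: at [108, 141, 151, 168] ⇒ [109, 142, 152, 169]
  RvuIV CCACTATA/6: at [15, 24, 72, 116] ⇒ [21, 30, 78, 122]
  IvoV TGGCTACC/0: at [0, 50, 89, 100, 129, 178] ⇒ [0, 50, 89, 100, 129, 178]

All cut coordinates (distinct, sorted): [0, 21, 30, 32, 44, 50, 60, 78, 83, 89, 100, 109, 122, 129, 142, 152, 169, 178]

Fragments:
  0→21: 21 bp
  21→30: 9 bp
  30→32: 2 bp
  32→44: 12 bp
  44→50: 6 bp
  50→60: 10 bp
  60→78: 18 bp
  78→83: 5 bp
  83→89: 6 bp
  89→100: 11 bp
  100→109: 9 bp
  109→122: 13 bp
  122→129: 7 bp
  129→142: 13 bp
  142→152: 10 bp
  152→169: 17 bp
  169→178: 9 bp
  178→0 (wrap): 192-178+0 = 14 bp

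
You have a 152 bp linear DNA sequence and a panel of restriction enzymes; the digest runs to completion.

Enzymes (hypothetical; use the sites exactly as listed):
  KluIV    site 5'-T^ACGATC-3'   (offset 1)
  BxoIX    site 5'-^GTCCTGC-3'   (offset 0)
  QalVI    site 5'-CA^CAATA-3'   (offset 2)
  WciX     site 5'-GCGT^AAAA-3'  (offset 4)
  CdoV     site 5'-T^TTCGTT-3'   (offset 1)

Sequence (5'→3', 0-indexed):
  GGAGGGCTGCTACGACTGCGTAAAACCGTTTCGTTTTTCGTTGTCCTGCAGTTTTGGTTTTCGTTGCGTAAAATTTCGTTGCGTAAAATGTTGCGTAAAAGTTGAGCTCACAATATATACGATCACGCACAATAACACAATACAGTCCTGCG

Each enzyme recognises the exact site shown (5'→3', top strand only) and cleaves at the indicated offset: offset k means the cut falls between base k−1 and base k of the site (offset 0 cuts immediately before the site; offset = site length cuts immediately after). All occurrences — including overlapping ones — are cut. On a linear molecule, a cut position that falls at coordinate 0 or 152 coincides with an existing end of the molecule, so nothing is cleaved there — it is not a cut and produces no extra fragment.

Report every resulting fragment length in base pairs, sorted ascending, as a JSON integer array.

Site scan:
  KluIV (TACGATC, off=1): starts [117] → cuts [118]
  BxoIX (GTCCTGC, off=0): starts [42, 144] → cuts [42, 144]
  QalVI (CACAATA, off=2): starts [108, 127, 135] → cuts [110, 129, 137]
  WciX (GCGTAAAA, off=4): starts [17, 65, 80, 92] → cuts [21, 69, 84, 96]
  CdoV (TTTCGTT, off=1): starts [28, 35, 58, 73] → cuts [29, 36, 59, 74]

Pooled cuts: [21, 29, 36, 42, 59, 69, 74, 84, 96, 110, 118, 129, 137, 144]

Fragments:
  [0,21): 21 bp
  [21,29): 8 bp
  [29,36): 7 bp
  [36,42): 6 bp
  [42,59): 17 bp
  [59,69): 10 bp
  [69,74): 5 bp
  [74,84): 10 bp
  [84,96): 12 bp
  [96,110): 14 bp
  [110,118): 8 bp
  [118,129): 11 bp
  [129,137): 8 bp
  [137,144): 7 bp
  [144,152): 8 bp

[5,6,7,7,8,8,8,8,10,10,11,12,14,17,21]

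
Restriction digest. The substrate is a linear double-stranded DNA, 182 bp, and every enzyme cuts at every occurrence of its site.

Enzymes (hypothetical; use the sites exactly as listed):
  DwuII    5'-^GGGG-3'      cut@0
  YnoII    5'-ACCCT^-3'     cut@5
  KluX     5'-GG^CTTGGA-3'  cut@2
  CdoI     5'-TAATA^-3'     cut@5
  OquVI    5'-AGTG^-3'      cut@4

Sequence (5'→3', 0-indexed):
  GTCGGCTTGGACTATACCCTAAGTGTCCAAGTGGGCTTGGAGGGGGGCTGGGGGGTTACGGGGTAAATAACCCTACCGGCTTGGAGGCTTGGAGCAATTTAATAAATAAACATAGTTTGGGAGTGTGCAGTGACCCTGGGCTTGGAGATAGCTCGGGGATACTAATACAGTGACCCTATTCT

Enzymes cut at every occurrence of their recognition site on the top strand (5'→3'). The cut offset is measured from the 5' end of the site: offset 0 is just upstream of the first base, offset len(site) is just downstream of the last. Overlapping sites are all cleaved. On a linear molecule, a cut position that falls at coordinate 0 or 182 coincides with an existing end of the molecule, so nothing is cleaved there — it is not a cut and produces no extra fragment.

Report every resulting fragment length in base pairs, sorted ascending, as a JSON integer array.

[1,1,1,1,2,3,5,5,5,5,5,5,5,6,6,7,8,8,8,13,14,15,15,17,21]

Per-enzyme occurrences:
  DwuII GGGG/0: at [41, 42, 43, 49, 50, 51, 59, 154] ⇒ [41, 42, 43, 49, 50, 51, 59, 154]
  YnoII ACCCT/5: at [15, 69, 132, 172] ⇒ [20, 74, 137, 177]
  KluX GGCTTGGA/2: at [3, 33, 77, 85, 138] ⇒ [5, 35, 79, 87, 140]
  CdoI TAATA/5: at [99, 162] ⇒ [104, 167]
  OquVI AGTG/4: at [21, 29, 121, 128, 168] ⇒ [25, 33, 125, 132, 172]

All cut coordinates (distinct, sorted): [5, 20, 25, 33, 35, 41, 42, 43, 49, 50, 51, 59, 74, 79, 87, 104, 125, 132, 137, 140, 154, 167, 172, 177]

Fragments:
  [0,5): 5 bp
  [5,20): 15 bp
  [20,25): 5 bp
  [25,33): 8 bp
  [33,35): 2 bp
  [35,41): 6 bp
  [41,42): 1 bp
  [42,43): 1 bp
  [43,49): 6 bp
  [49,50): 1 bp
  [50,51): 1 bp
  [51,59): 8 bp
  [59,74): 15 bp
  [74,79): 5 bp
  [79,87): 8 bp
  [87,104): 17 bp
  [104,125): 21 bp
  [125,132): 7 bp
  [132,137): 5 bp
  [137,140): 3 bp
  [140,154): 14 bp
  [154,167): 13 bp
  [167,172): 5 bp
  [172,177): 5 bp
  [177,182): 5 bp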